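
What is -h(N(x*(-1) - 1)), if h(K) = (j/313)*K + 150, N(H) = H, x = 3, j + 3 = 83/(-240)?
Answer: -2817803/18780 ≈ -150.04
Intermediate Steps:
j = -803/240 (j = -3 + 83/(-240) = -3 + 83*(-1/240) = -3 - 83/240 = -803/240 ≈ -3.3458)
h(K) = 150 - 803*K/75120 (h(K) = (-803/240/313)*K + 150 = (-803/240*1/313)*K + 150 = -803*K/75120 + 150 = 150 - 803*K/75120)
-h(N(x*(-1) - 1)) = -(150 - 803*(3*(-1) - 1)/75120) = -(150 - 803*(-3 - 1)/75120) = -(150 - 803/75120*(-4)) = -(150 + 803/18780) = -1*2817803/18780 = -2817803/18780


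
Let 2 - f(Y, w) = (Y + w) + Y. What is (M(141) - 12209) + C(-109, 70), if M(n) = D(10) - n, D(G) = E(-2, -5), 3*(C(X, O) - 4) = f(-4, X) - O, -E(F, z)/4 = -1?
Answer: -36977/3 ≈ -12326.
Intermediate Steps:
f(Y, w) = 2 - w - 2*Y (f(Y, w) = 2 - ((Y + w) + Y) = 2 - (w + 2*Y) = 2 + (-w - 2*Y) = 2 - w - 2*Y)
E(F, z) = 4 (E(F, z) = -4*(-1) = 4)
C(X, O) = 22/3 - O/3 - X/3 (C(X, O) = 4 + ((2 - X - 2*(-4)) - O)/3 = 4 + ((2 - X + 8) - O)/3 = 4 + ((10 - X) - O)/3 = 4 + (10 - O - X)/3 = 4 + (10/3 - O/3 - X/3) = 22/3 - O/3 - X/3)
D(G) = 4
M(n) = 4 - n
(M(141) - 12209) + C(-109, 70) = ((4 - 1*141) - 12209) + (22/3 - 1/3*70 - 1/3*(-109)) = ((4 - 141) - 12209) + (22/3 - 70/3 + 109/3) = (-137 - 12209) + 61/3 = -12346 + 61/3 = -36977/3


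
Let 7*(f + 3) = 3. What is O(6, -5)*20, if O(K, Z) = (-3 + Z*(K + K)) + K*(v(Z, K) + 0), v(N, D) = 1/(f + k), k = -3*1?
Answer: -16660/13 ≈ -1281.5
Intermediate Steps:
f = -18/7 (f = -3 + (⅐)*3 = -3 + 3/7 = -18/7 ≈ -2.5714)
k = -3
v(N, D) = -7/39 (v(N, D) = 1/(-18/7 - 3) = 1/(-39/7) = -7/39)
O(K, Z) = -3 - 7*K/39 + 2*K*Z (O(K, Z) = (-3 + Z*(K + K)) + K*(-7/39 + 0) = (-3 + Z*(2*K)) + K*(-7/39) = (-3 + 2*K*Z) - 7*K/39 = -3 - 7*K/39 + 2*K*Z)
O(6, -5)*20 = (-3 - 7/39*6 + 2*6*(-5))*20 = (-3 - 14/13 - 60)*20 = -833/13*20 = -16660/13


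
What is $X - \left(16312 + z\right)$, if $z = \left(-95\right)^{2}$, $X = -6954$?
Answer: $-32291$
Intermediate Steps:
$z = 9025$
$X - \left(16312 + z\right) = -6954 - 25337 = -32291$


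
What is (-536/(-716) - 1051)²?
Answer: 35342120025/32041 ≈ 1.1030e+6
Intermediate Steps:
(-536/(-716) - 1051)² = (-536*(-1/716) - 1051)² = (134/179 - 1051)² = (-187995/179)² = 35342120025/32041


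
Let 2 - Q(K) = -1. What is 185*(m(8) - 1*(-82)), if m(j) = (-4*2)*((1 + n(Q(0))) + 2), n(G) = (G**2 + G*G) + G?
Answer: -20350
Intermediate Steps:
Q(K) = 3 (Q(K) = 2 - 1*(-1) = 2 + 1 = 3)
n(G) = G + 2*G**2 (n(G) = (G**2 + G**2) + G = 2*G**2 + G = G + 2*G**2)
m(j) = -192 (m(j) = (-4*2)*((1 + 3*(1 + 2*3)) + 2) = -8*((1 + 3*(1 + 6)) + 2) = -8*((1 + 3*7) + 2) = -8*((1 + 21) + 2) = -8*(22 + 2) = -8*24 = -192)
185*(m(8) - 1*(-82)) = 185*(-192 - 1*(-82)) = 185*(-192 + 82) = 185*(-110) = -20350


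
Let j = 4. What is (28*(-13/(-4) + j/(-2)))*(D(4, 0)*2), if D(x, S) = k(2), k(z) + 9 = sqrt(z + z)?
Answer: -490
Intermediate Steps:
k(z) = -9 + sqrt(2)*sqrt(z) (k(z) = -9 + sqrt(z + z) = -9 + sqrt(2*z) = -9 + sqrt(2)*sqrt(z))
D(x, S) = -7 (D(x, S) = -9 + sqrt(2)*sqrt(2) = -9 + 2 = -7)
(28*(-13/(-4) + j/(-2)))*(D(4, 0)*2) = (28*(-13/(-4) + 4/(-2)))*(-7*2) = (28*(-13*(-1/4) + 4*(-1/2)))*(-14) = (28*(13/4 - 2))*(-14) = (28*(5/4))*(-14) = 35*(-14) = -490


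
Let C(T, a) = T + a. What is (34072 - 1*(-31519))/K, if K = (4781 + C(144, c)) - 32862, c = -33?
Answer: -65591/27970 ≈ -2.3450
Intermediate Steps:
K = -27970 (K = (4781 + (144 - 33)) - 32862 = (4781 + 111) - 32862 = 4892 - 32862 = -27970)
(34072 - 1*(-31519))/K = (34072 - 1*(-31519))/(-27970) = (34072 + 31519)*(-1/27970) = 65591*(-1/27970) = -65591/27970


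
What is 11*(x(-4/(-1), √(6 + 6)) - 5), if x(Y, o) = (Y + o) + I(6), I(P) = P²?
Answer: 385 + 22*√3 ≈ 423.10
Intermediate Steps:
x(Y, o) = 36 + Y + o (x(Y, o) = (Y + o) + 6² = (Y + o) + 36 = 36 + Y + o)
11*(x(-4/(-1), √(6 + 6)) - 5) = 11*((36 - 4/(-1) + √(6 + 6)) - 5) = 11*((36 - 4*(-1) + √12) - 5) = 11*((36 + 4 + 2*√3) - 5) = 11*((40 + 2*√3) - 5) = 11*(35 + 2*√3) = 385 + 22*√3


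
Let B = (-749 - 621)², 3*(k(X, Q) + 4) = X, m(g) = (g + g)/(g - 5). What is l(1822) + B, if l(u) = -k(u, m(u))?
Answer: 5628890/3 ≈ 1.8763e+6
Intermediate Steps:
m(g) = 2*g/(-5 + g) (m(g) = (2*g)/(-5 + g) = 2*g/(-5 + g))
k(X, Q) = -4 + X/3
l(u) = 4 - u/3 (l(u) = -(-4 + u/3) = 4 - u/3)
B = 1876900 (B = (-1370)² = 1876900)
l(1822) + B = (4 - ⅓*1822) + 1876900 = (4 - 1822/3) + 1876900 = -1810/3 + 1876900 = 5628890/3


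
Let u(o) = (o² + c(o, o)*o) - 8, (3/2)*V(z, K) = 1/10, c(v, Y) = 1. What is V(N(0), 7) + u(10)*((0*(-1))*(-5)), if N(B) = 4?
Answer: 1/15 ≈ 0.066667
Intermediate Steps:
V(z, K) = 1/15 (V(z, K) = (⅔)/10 = (⅔)*(⅒) = 1/15)
u(o) = -8 + o + o² (u(o) = (o² + 1*o) - 8 = (o² + o) - 8 = (o + o²) - 8 = -8 + o + o²)
V(N(0), 7) + u(10)*((0*(-1))*(-5)) = 1/15 + (-8 + 10 + 10²)*((0*(-1))*(-5)) = 1/15 + (-8 + 10 + 100)*(0*(-5)) = 1/15 + 102*0 = 1/15 + 0 = 1/15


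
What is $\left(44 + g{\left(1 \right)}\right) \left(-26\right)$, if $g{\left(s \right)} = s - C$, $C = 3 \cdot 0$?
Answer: $-1170$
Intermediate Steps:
$C = 0$
$g{\left(s \right)} = s$ ($g{\left(s \right)} = s - 0 = s + 0 = s$)
$\left(44 + g{\left(1 \right)}\right) \left(-26\right) = \left(44 + 1\right) \left(-26\right) = 45 \left(-26\right) = -1170$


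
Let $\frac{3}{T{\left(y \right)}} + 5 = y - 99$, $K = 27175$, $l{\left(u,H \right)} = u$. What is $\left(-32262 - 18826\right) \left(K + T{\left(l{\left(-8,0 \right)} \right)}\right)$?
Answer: $- \frac{9718205221}{7} \approx -1.3883 \cdot 10^{9}$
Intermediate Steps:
$T{\left(y \right)} = \frac{3}{-104 + y}$ ($T{\left(y \right)} = \frac{3}{-5 + \left(y - 99\right)} = \frac{3}{-5 + \left(-99 + y\right)} = \frac{3}{-104 + y}$)
$\left(-32262 - 18826\right) \left(K + T{\left(l{\left(-8,0 \right)} \right)}\right) = \left(-32262 - 18826\right) \left(27175 + \frac{3}{-104 - 8}\right) = - 51088 \left(27175 + \frac{3}{-112}\right) = - 51088 \left(27175 + 3 \left(- \frac{1}{112}\right)\right) = - 51088 \left(27175 - \frac{3}{112}\right) = \left(-51088\right) \frac{3043597}{112} = - \frac{9718205221}{7}$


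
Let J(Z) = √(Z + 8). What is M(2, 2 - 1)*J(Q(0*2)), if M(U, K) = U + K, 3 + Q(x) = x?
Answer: 3*√5 ≈ 6.7082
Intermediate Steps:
Q(x) = -3 + x
J(Z) = √(8 + Z)
M(U, K) = K + U
M(2, 2 - 1)*J(Q(0*2)) = ((2 - 1) + 2)*√(8 + (-3 + 0*2)) = (1 + 2)*√(8 + (-3 + 0)) = 3*√(8 - 3) = 3*√5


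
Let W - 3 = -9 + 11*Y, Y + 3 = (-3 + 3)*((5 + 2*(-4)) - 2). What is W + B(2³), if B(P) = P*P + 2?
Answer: 27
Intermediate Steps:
Y = -3 (Y = -3 + (-3 + 3)*((5 + 2*(-4)) - 2) = -3 + 0*((5 - 8) - 2) = -3 + 0*(-3 - 2) = -3 + 0*(-5) = -3 + 0 = -3)
B(P) = 2 + P² (B(P) = P² + 2 = 2 + P²)
W = -39 (W = 3 + (-9 + 11*(-3)) = 3 + (-9 - 33) = 3 - 42 = -39)
W + B(2³) = -39 + (2 + (2³)²) = -39 + (2 + 8²) = -39 + (2 + 64) = -39 + 66 = 27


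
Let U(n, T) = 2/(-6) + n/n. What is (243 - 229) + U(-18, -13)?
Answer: 44/3 ≈ 14.667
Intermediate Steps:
U(n, T) = ⅔ (U(n, T) = 2*(-⅙) + 1 = -⅓ + 1 = ⅔)
(243 - 229) + U(-18, -13) = (243 - 229) + ⅔ = 14 + ⅔ = 44/3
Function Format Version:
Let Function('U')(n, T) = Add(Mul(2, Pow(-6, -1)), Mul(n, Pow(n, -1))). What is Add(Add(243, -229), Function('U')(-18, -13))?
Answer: Rational(44, 3) ≈ 14.667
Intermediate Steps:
Function('U')(n, T) = Rational(2, 3) (Function('U')(n, T) = Add(Mul(2, Rational(-1, 6)), 1) = Add(Rational(-1, 3), 1) = Rational(2, 3))
Add(Add(243, -229), Function('U')(-18, -13)) = Add(Add(243, -229), Rational(2, 3)) = Add(14, Rational(2, 3)) = Rational(44, 3)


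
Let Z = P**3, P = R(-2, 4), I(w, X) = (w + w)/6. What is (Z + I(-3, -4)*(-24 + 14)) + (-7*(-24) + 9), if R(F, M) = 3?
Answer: 214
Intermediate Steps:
I(w, X) = w/3 (I(w, X) = (2*w)*(1/6) = w/3)
P = 3
Z = 27 (Z = 3**3 = 27)
(Z + I(-3, -4)*(-24 + 14)) + (-7*(-24) + 9) = (27 + ((1/3)*(-3))*(-24 + 14)) + (-7*(-24) + 9) = (27 - 1*(-10)) + (168 + 9) = (27 + 10) + 177 = 37 + 177 = 214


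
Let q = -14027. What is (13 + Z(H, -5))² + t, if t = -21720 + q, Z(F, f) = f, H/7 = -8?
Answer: -35683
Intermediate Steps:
H = -56 (H = 7*(-8) = -56)
t = -35747 (t = -21720 - 14027 = -35747)
(13 + Z(H, -5))² + t = (13 - 5)² - 35747 = 8² - 35747 = 64 - 35747 = -35683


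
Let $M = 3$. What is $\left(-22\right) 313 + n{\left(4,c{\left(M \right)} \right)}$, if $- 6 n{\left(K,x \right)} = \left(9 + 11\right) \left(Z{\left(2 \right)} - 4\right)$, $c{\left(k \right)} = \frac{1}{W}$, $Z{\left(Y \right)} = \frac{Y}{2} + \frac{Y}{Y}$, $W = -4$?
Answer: $- \frac{20638}{3} \approx -6879.3$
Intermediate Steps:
$Z{\left(Y \right)} = 1 + \frac{Y}{2}$ ($Z{\left(Y \right)} = Y \frac{1}{2} + 1 = \frac{Y}{2} + 1 = 1 + \frac{Y}{2}$)
$c{\left(k \right)} = - \frac{1}{4}$ ($c{\left(k \right)} = \frac{1}{-4} = - \frac{1}{4}$)
$n{\left(K,x \right)} = \frac{20}{3}$ ($n{\left(K,x \right)} = - \frac{\left(9 + 11\right) \left(\left(1 + \frac{1}{2} \cdot 2\right) - 4\right)}{6} = - \frac{20 \left(\left(1 + 1\right) - 4\right)}{6} = - \frac{20 \left(2 - 4\right)}{6} = - \frac{20 \left(-2\right)}{6} = \left(- \frac{1}{6}\right) \left(-40\right) = \frac{20}{3}$)
$\left(-22\right) 313 + n{\left(4,c{\left(M \right)} \right)} = \left(-22\right) 313 + \frac{20}{3} = -6886 + \frac{20}{3} = - \frac{20638}{3}$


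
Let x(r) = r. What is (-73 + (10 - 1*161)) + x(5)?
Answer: -219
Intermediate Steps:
(-73 + (10 - 1*161)) + x(5) = (-73 + (10 - 1*161)) + 5 = (-73 + (10 - 161)) + 5 = (-73 - 151) + 5 = -224 + 5 = -219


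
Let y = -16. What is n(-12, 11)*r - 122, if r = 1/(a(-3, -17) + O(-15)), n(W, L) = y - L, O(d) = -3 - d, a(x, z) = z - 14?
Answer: -2291/19 ≈ -120.58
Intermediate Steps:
a(x, z) = -14 + z
n(W, L) = -16 - L
r = -1/19 (r = 1/((-14 - 17) + (-3 - 1*(-15))) = 1/(-31 + (-3 + 15)) = 1/(-31 + 12) = 1/(-19) = -1/19 ≈ -0.052632)
n(-12, 11)*r - 122 = (-16 - 1*11)*(-1/19) - 122 = (-16 - 11)*(-1/19) - 122 = -27*(-1/19) - 122 = 27/19 - 122 = -2291/19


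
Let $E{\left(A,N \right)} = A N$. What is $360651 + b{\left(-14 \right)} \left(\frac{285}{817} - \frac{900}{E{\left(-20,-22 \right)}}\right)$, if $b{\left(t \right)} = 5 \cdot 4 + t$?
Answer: $\frac{170583108}{473} \approx 3.6064 \cdot 10^{5}$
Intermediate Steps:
$b{\left(t \right)} = 20 + t$
$360651 + b{\left(-14 \right)} \left(\frac{285}{817} - \frac{900}{E{\left(-20,-22 \right)}}\right) = 360651 + \left(20 - 14\right) \left(\frac{285}{817} - \frac{900}{\left(-20\right) \left(-22\right)}\right) = 360651 + 6 \left(285 \cdot \frac{1}{817} - \frac{900}{440}\right) = 360651 + 6 \left(\frac{15}{43} - \frac{45}{22}\right) = 360651 + 6 \left(- \frac{1605}{946}\right) = 360651 - \frac{4815}{473} = \frac{170583108}{473}$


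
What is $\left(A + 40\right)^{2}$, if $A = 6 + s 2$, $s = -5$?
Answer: $1296$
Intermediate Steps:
$A = -4$ ($A = 6 - 10 = -4$)
$\left(A + 40\right)^{2} = \left(-4 + 40\right)^{2} = 36^{2} = 1296$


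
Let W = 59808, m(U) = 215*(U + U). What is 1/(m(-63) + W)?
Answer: 1/32718 ≈ 3.0564e-5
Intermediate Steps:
m(U) = 430*U (m(U) = 215*(2*U) = 430*U)
1/(m(-63) + W) = 1/(430*(-63) + 59808) = 1/(-27090 + 59808) = 1/32718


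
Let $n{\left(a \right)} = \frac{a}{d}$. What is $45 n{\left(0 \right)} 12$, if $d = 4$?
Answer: $0$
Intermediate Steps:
$n{\left(a \right)} = \frac{a}{4}$
$45 n{\left(0 \right)} 12 = 45 \cdot \frac{1}{4} \cdot 0 \cdot 12 = 45 \cdot 0 \cdot 12 = 0 \cdot 12 = 0$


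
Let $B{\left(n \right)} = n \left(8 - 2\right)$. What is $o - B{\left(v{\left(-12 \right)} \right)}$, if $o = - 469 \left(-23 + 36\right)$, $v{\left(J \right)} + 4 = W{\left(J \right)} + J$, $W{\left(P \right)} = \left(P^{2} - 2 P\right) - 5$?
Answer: $-6979$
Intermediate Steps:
$W{\left(P \right)} = -5 + P^{2} - 2 P$
$v{\left(J \right)} = -9 + J^{2} - J$ ($v{\left(J \right)} = -4 - \left(5 + J - J^{2}\right) = -9 + J^{2} - J$)
$B{\left(n \right)} = 6 n$ ($B{\left(n \right)} = n 6 = 6 n$)
$o = -6097$ ($o = \left(-469\right) 13 = -6097$)
$o - B{\left(v{\left(-12 \right)} \right)} = -6097 - 6 \left(-9 + \left(-12\right)^{2} - -12\right) = -6097 - 6 \left(-9 + 144 + 12\right) = -6097 - 6 \cdot 147 = -6097 - 882 = -6979$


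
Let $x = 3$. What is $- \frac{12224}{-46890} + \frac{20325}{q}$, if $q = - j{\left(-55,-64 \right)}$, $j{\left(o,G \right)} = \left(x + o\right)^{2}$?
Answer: $- \frac{459992777}{63395280} \approx -7.2559$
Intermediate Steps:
$j{\left(o,G \right)} = \left(3 + o\right)^{2}$
$q = -2704$ ($q = - \left(3 - 55\right)^{2} = - \left(-52\right)^{2} = \left(-1\right) 2704 = -2704$)
$- \frac{12224}{-46890} + \frac{20325}{q} = - \frac{12224}{-46890} + \frac{20325}{-2704} = \left(-12224\right) \left(- \frac{1}{46890}\right) + 20325 \left(- \frac{1}{2704}\right) = \frac{6112}{23445} - \frac{20325}{2704} = - \frac{459992777}{63395280}$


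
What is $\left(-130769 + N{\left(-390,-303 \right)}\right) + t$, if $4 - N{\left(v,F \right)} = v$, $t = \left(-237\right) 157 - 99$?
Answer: $-167683$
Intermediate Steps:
$t = -37308$ ($t = -37209 - 99 = -37308$)
$N{\left(v,F \right)} = 4 - v$
$\left(-130769 + N{\left(-390,-303 \right)}\right) + t = \left(-130769 + \left(4 - -390\right)\right) - 37308 = \left(-130769 + \left(4 + 390\right)\right) - 37308 = \left(-130769 + 394\right) - 37308 = -130375 - 37308 = -167683$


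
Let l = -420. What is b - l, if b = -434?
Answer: -14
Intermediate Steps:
b - l = -434 - 1*(-420) = -434 + 420 = -14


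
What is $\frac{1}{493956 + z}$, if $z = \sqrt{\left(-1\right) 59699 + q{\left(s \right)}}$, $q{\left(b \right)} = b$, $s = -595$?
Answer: $\frac{82326}{40665431705} - \frac{i \sqrt{60294}}{243992590230} \approx 2.0245 \cdot 10^{-6} - 1.0064 \cdot 10^{-9} i$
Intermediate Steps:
$z = i \sqrt{60294}$ ($z = \sqrt{\left(-1\right) 59699 - 595} = \sqrt{-59699 - 595} = \sqrt{-60294} = i \sqrt{60294} \approx 245.55 i$)
$\frac{1}{493956 + z} = \frac{1}{493956 + i \sqrt{60294}}$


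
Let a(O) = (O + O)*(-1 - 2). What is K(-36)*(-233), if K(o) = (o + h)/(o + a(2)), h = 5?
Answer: -7223/48 ≈ -150.48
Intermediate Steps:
a(O) = -6*O (a(O) = (2*O)*(-3) = -6*O)
K(o) = (5 + o)/(-12 + o) (K(o) = (o + 5)/(o - 6*2) = (5 + o)/(o - 12) = (5 + o)/(-12 + o))
K(-36)*(-233) = ((5 - 36)/(-12 - 36))*(-233) = (-31/(-48))*(-233) = -1/48*(-31)*(-233) = (31/48)*(-233) = -7223/48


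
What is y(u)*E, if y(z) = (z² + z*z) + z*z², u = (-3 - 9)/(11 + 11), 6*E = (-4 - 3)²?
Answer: 4704/1331 ≈ 3.5342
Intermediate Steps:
E = 49/6 (E = (-4 - 3)²/6 = (⅙)*(-7)² = (⅙)*49 = 49/6 ≈ 8.1667)
u = -6/11 (u = -12/22 = -12*1/22 = -6/11 ≈ -0.54545)
y(z) = z³ + 2*z² (y(z) = (z² + z²) + z³ = 2*z² + z³ = z³ + 2*z²)
y(u)*E = ((-6/11)²*(2 - 6/11))*(49/6) = ((36/121)*(16/11))*(49/6) = (576/1331)*(49/6) = 4704/1331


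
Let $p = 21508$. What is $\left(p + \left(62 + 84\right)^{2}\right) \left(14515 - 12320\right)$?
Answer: $93998680$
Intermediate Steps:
$\left(p + \left(62 + 84\right)^{2}\right) \left(14515 - 12320\right) = \left(21508 + \left(62 + 84\right)^{2}\right) \left(14515 - 12320\right) = \left(21508 + 146^{2}\right) 2195 = \left(21508 + 21316\right) 2195 = 42824 \cdot 2195 = 93998680$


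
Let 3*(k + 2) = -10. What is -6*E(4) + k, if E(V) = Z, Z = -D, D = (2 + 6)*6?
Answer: 848/3 ≈ 282.67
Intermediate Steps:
k = -16/3 (k = -2 + (⅓)*(-10) = -2 - 10/3 = -16/3 ≈ -5.3333)
D = 48 (D = 8*6 = 48)
Z = -48 (Z = -1*48 = -48)
E(V) = -48
-6*E(4) + k = -6*(-48) - 16/3 = 288 - 16/3 = 848/3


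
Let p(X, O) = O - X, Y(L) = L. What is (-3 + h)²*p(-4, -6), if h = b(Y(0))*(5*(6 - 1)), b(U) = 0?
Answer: -18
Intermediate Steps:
h = 0 (h = 0*(5*(6 - 1)) = 0*(5*5) = 0*25 = 0)
(-3 + h)²*p(-4, -6) = (-3 + 0)²*(-6 - 1*(-4)) = (-3)²*(-6 + 4) = 9*(-2) = -18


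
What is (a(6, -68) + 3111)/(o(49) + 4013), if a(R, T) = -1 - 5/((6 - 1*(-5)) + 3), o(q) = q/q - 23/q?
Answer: 304745/393326 ≈ 0.77479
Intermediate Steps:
o(q) = 1 - 23/q
a(R, T) = -19/14 (a(R, T) = -1 - 5/((6 + 5) + 3) = -1 - 5/(11 + 3) = -1 - 5/14 = -19/14)
(a(6, -68) + 3111)/(o(49) + 4013) = (-19/14 + 3111)/((-23 + 49)/49 + 4013) = 43535/(14*((1/49)*26 + 4013)) = 43535/(14*(26/49 + 4013)) = 43535/(14*(196663/49)) = (43535/14)*(49/196663) = 304745/393326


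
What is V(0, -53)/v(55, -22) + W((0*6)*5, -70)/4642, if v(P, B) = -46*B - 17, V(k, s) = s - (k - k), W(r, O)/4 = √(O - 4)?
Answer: -53/995 + 2*I*√74/2321 ≈ -0.053266 + 0.0074126*I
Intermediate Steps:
W(r, O) = 4*√(-4 + O) (W(r, O) = 4*√(O - 4) = 4*√(-4 + O))
V(k, s) = s (V(k, s) = s - 1*0 = s + 0 = s)
v(P, B) = -17 - 46*B
V(0, -53)/v(55, -22) + W((0*6)*5, -70)/4642 = -53/(-17 - 46*(-22)) + (4*√(-4 - 70))/4642 = -53/(-17 + 1012) + (4*√(-74))*(1/4642) = -53/995 + (4*(I*√74))*(1/4642) = -53*1/995 + (4*I*√74)*(1/4642) = -53/995 + 2*I*√74/2321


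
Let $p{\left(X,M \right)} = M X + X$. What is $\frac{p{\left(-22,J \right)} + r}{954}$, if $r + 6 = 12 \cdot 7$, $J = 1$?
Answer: $\frac{17}{477} \approx 0.035639$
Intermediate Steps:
$p{\left(X,M \right)} = X + M X$
$r = 78$ ($r = -6 + 12 \cdot 7 = -6 + 84 = 78$)
$\frac{p{\left(-22,J \right)} + r}{954} = \frac{- 22 \left(1 + 1\right) + 78}{954} = \left(\left(-22\right) 2 + 78\right) \frac{1}{954} = \left(-44 + 78\right) \frac{1}{954} = 34 \cdot \frac{1}{954} = \frac{17}{477}$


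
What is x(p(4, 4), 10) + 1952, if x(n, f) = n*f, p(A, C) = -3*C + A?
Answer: 1872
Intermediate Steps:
p(A, C) = A - 3*C
x(n, f) = f*n
x(p(4, 4), 10) + 1952 = 10*(4 - 3*4) + 1952 = 10*(4 - 12) + 1952 = 10*(-8) + 1952 = -80 + 1952 = 1872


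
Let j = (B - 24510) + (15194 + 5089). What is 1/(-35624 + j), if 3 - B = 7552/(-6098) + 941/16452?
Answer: -50162148/1998802019861 ≈ -2.5096e-5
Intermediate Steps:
B = 209740087/50162148 (B = 3 - (7552/(-6098) + 941/16452) = 3 - (7552*(-1/6098) + 941*(1/16452)) = 3 - (-3776/3049 + 941/16452) = 3 - 1*(-59253643/50162148) = 3 + 59253643/50162148 = 209740087/50162148 ≈ 4.1812)
j = -211825659509/50162148 (j = (209740087/50162148 - 24510) + (15194 + 5089) = -1229264507393/50162148 + 20283 = -211825659509/50162148 ≈ -4222.8)
1/(-35624 + j) = 1/(-35624 - 211825659509/50162148) = 1/(-1998802019861/50162148) = -50162148/1998802019861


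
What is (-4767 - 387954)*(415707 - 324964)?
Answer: -35636681703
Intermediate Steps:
(-4767 - 387954)*(415707 - 324964) = -392721*90743 = -35636681703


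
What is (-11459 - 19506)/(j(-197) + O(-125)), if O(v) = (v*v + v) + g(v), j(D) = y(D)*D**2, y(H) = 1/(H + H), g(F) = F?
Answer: -61930/30553 ≈ -2.0270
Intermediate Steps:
y(H) = 1/(2*H)
j(D) = D/2 (j(D) = (1/(2*D))*D**2 = D/2)
O(v) = v**2 + 2*v (O(v) = (v*v + v) + v = (v**2 + v) + v = (v + v**2) + v = v**2 + 2*v)
(-11459 - 19506)/(j(-197) + O(-125)) = (-11459 - 19506)/((1/2)*(-197) - 125*(2 - 125)) = -30965/(-197/2 - 125*(-123)) = -30965/(-197/2 + 15375) = -30965/30553/2 = -30965*2/30553 = -61930/30553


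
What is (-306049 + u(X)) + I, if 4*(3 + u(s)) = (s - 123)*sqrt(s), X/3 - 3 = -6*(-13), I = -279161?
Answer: -585213 + 270*sqrt(3) ≈ -5.8475e+5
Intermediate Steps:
X = 243 (X = 9 + 3*(-6*(-13)) = 9 + 3*78 = 9 + 234 = 243)
u(s) = -3 + sqrt(s)*(-123 + s)/4 (u(s) = -3 + ((s - 123)*sqrt(s))/4 = -3 + ((-123 + s)*sqrt(s))/4 = -3 + (sqrt(s)*(-123 + s))/4 = -3 + sqrt(s)*(-123 + s)/4)
(-306049 + u(X)) + I = (-306049 + (-3 - 1107*sqrt(3)/4 + 243**(3/2)/4)) - 279161 = (-306049 + (-3 - 1107*sqrt(3)/4 + (2187*sqrt(3))/4)) - 279161 = (-306049 + (-3 - 1107*sqrt(3)/4 + 2187*sqrt(3)/4)) - 279161 = (-306049 + (-3 + 270*sqrt(3))) - 279161 = (-306052 + 270*sqrt(3)) - 279161 = -585213 + 270*sqrt(3)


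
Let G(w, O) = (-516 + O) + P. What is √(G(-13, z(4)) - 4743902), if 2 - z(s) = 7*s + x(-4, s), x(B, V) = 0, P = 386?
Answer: I*√4744058 ≈ 2178.1*I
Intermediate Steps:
z(s) = 2 - 7*s (z(s) = 2 - (7*s + 0) = 2 - 7*s)
G(w, O) = -130 + O (G(w, O) = (-516 + O) + 386 = -130 + O)
√(G(-13, z(4)) - 4743902) = √((-130 + (2 - 7*4)) - 4743902) = √((-130 + (2 - 28)) - 4743902) = √((-130 - 26) - 4743902) = √(-156 - 4743902) = √(-4744058) = I*√4744058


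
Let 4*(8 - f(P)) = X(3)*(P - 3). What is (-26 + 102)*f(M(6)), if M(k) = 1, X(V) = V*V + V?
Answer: 1064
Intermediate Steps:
X(V) = V + V² (X(V) = V² + V = V + V²)
f(P) = 17 - 3*P (f(P) = 8 - 3*(1 + 3)*(P - 3)/4 = 8 - 3*4*(-3 + P)/4 = 8 - 3*(-3 + P) = 8 - (-36 + 12*P)/4 = 8 + (9 - 3*P) = 17 - 3*P)
(-26 + 102)*f(M(6)) = (-26 + 102)*(17 - 3*1) = 76*(17 - 3) = 76*14 = 1064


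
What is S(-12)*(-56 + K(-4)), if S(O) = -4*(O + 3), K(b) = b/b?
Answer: -1980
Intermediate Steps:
K(b) = 1
S(O) = -12 - 4*O (S(O) = -4*(3 + O) = -12 - 4*O)
S(-12)*(-56 + K(-4)) = (-12 - 4*(-12))*(-56 + 1) = (-12 + 48)*(-55) = 36*(-55) = -1980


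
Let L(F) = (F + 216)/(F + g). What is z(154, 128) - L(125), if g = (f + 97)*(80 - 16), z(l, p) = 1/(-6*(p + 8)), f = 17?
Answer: -285677/6055536 ≈ -0.047176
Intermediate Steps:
z(l, p) = 1/(-48 - 6*p) (z(l, p) = 1/(-6*(8 + p)) = 1/(-48 - 6*p))
g = 7296 (g = (17 + 97)*(80 - 16) = 114*64 = 7296)
L(F) = (216 + F)/(7296 + F) (L(F) = (F + 216)/(F + 7296) = (216 + F)/(7296 + F))
z(154, 128) - L(125) = -1/(48 + 6*128) - (216 + 125)/(7296 + 125) = -1/(48 + 768) - 341/7421 = -1/816 - 341/7421 = -285677/6055536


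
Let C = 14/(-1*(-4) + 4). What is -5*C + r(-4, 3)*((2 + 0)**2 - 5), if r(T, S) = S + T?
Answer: -31/4 ≈ -7.7500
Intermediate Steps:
C = 7/4 (C = 14/(4 + 4) = 14/8 = 14*(1/8) = 7/4 ≈ 1.7500)
-5*C + r(-4, 3)*((2 + 0)**2 - 5) = -5*7/4 + (3 - 4)*((2 + 0)**2 - 5) = -35/4 - (2**2 - 5) = -35/4 - (4 - 5) = -35/4 - 1*(-1) = -35/4 + 1 = -31/4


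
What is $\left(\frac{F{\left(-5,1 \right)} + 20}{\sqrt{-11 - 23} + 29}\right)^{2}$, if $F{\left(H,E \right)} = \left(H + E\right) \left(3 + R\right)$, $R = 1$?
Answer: $\frac{16}{\left(29 + i \sqrt{34}\right)^{2}} \approx 0.016865 - 0.0070676 i$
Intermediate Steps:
$F{\left(H,E \right)} = 4 E + 4 H$ ($F{\left(H,E \right)} = \left(H + E\right) \left(3 + 1\right) = \left(E + H\right) 4 = 4 E + 4 H$)
$\left(\frac{F{\left(-5,1 \right)} + 20}{\sqrt{-11 - 23} + 29}\right)^{2} = \left(\frac{\left(4 \cdot 1 + 4 \left(-5\right)\right) + 20}{\sqrt{-11 - 23} + 29}\right)^{2} = \left(\frac{\left(4 - 20\right) + 20}{\sqrt{-34} + 29}\right)^{2} = \left(\frac{-16 + 20}{i \sqrt{34} + 29}\right)^{2} = \left(\frac{4}{29 + i \sqrt{34}}\right)^{2} = \frac{16}{\left(29 + i \sqrt{34}\right)^{2}}$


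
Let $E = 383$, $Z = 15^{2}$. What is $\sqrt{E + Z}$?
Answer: $4 \sqrt{38} \approx 24.658$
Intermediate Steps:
$Z = 225$
$\sqrt{E + Z} = \sqrt{383 + 225} = \sqrt{608} = 4 \sqrt{38}$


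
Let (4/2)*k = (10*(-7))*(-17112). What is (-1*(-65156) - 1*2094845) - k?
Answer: -2628609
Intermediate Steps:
k = 598920 (k = ((10*(-7))*(-17112))/2 = (-70*(-17112))/2 = (½)*1197840 = 598920)
(-1*(-65156) - 1*2094845) - k = (-1*(-65156) - 1*2094845) - 1*598920 = (65156 - 2094845) - 598920 = -2029689 - 598920 = -2628609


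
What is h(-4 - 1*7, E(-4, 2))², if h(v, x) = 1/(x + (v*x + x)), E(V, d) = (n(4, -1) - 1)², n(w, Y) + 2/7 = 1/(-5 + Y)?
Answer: 38416/13845841 ≈ 0.0027746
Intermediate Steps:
n(w, Y) = -2/7 + 1/(-5 + Y)
E(V, d) = 3721/1764 (E(V, d) = ((17 - 2*(-1))/(7*(-5 - 1)) - 1)² = ((⅐)*(17 + 2)/(-6) - 1)² = ((⅐)*(-⅙)*19 - 1)² = (-19/42 - 1)² = (-61/42)² = 3721/1764)
h(v, x) = 1/(2*x + v*x) (h(v, x) = 1/(x + (x + v*x)) = 1/(2*x + v*x))
h(-4 - 1*7, E(-4, 2))² = (1/((3721/1764)*(2 + (-4 - 1*7))))² = (1764/(3721*(2 + (-4 - 7))))² = (1764/(3721*(2 - 11)))² = ((1764/3721)/(-9))² = ((1764/3721)*(-⅑))² = (-196/3721)² = 38416/13845841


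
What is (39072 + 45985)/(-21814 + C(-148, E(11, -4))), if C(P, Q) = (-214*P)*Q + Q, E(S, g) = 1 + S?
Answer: 85057/358262 ≈ 0.23742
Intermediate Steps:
C(P, Q) = Q - 214*P*Q (C(P, Q) = -214*P*Q + Q = Q - 214*P*Q)
(39072 + 45985)/(-21814 + C(-148, E(11, -4))) = (39072 + 45985)/(-21814 + (1 + 11)*(1 - 214*(-148))) = 85057/(-21814 + 12*(1 + 31672)) = 85057/(-21814 + 12*31673) = 85057/(-21814 + 380076) = 85057/358262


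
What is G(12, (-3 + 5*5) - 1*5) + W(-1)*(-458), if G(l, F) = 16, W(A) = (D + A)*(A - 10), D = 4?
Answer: 15130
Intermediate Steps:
W(A) = (-10 + A)*(4 + A) (W(A) = (4 + A)*(A - 10) = (4 + A)*(-10 + A) = (-10 + A)*(4 + A))
G(12, (-3 + 5*5) - 1*5) + W(-1)*(-458) = 16 + (-40 + (-1)² - 6*(-1))*(-458) = 16 + (-40 + 1 + 6)*(-458) = 16 - 33*(-458) = 16 + 15114 = 15130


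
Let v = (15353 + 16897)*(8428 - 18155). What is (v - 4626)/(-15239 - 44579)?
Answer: 14259108/2719 ≈ 5244.3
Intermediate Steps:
v = -313695750 (v = 32250*(-9727) = -313695750)
(v - 4626)/(-15239 - 44579) = (-313695750 - 4626)/(-15239 - 44579) = -313700376/(-59818) = -313700376*(-1/59818) = 14259108/2719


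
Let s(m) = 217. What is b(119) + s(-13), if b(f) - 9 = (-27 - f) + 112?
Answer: 192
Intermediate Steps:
b(f) = 94 - f (b(f) = 9 + ((-27 - f) + 112) = 9 + (85 - f) = 94 - f)
b(119) + s(-13) = (94 - 1*119) + 217 = (94 - 119) + 217 = -25 + 217 = 192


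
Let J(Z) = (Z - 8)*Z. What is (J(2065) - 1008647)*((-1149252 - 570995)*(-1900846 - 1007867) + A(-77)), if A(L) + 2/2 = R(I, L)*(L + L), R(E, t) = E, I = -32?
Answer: 16207290117265470204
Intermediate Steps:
J(Z) = Z*(-8 + Z) (J(Z) = (-8 + Z)*Z = Z*(-8 + Z))
A(L) = -1 - 64*L (A(L) = -1 - 32*(L + L) = -1 - 64*L)
(J(2065) - 1008647)*((-1149252 - 570995)*(-1900846 - 1007867) + A(-77)) = (2065*(-8 + 2065) - 1008647)*((-1149252 - 570995)*(-1900846 - 1007867) + (-1 - 64*(-77))) = (2065*2057 - 1008647)*(-1720247*(-2908713) + (-1 + 4928)) = (4247705 - 1008647)*(5003704812111 + 4927) = 3239058*5003704817038 = 16207290117265470204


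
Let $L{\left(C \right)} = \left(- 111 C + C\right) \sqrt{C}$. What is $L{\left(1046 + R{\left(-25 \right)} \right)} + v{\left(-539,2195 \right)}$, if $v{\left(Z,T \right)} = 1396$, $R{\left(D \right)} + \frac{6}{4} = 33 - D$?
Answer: $1396 - \frac{2546775 \sqrt{10}}{2} \approx -4.0254 \cdot 10^{6}$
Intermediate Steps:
$R{\left(D \right)} = \frac{63}{2} - D$ ($R{\left(D \right)} = - \frac{3}{2} - \left(-33 + D\right) = \frac{63}{2} - D$)
$L{\left(C \right)} = - 110 C^{\frac{3}{2}}$ ($L{\left(C \right)} = - 110 C \sqrt{C} = - 110 C^{\frac{3}{2}}$)
$L{\left(1046 + R{\left(-25 \right)} \right)} + v{\left(-539,2195 \right)} = - 110 \left(1046 + \left(\frac{63}{2} - -25\right)\right)^{\frac{3}{2}} + 1396 = - 110 \left(1046 + \left(\frac{63}{2} + 25\right)\right)^{\frac{3}{2}} + 1396 = - 110 \left(1046 + \frac{113}{2}\right)^{\frac{3}{2}} + 1396 = - 110 \left(\frac{2205}{2}\right)^{\frac{3}{2}} + 1396 = - 110 \frac{46305 \sqrt{10}}{4} + 1396 = - \frac{2546775 \sqrt{10}}{2} + 1396 = 1396 - \frac{2546775 \sqrt{10}}{2}$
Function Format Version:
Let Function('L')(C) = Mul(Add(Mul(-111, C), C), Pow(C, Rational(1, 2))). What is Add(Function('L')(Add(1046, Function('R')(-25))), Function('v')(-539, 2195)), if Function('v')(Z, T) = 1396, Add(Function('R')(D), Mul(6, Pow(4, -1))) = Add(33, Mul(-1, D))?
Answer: Add(1396, Mul(Rational(-2546775, 2), Pow(10, Rational(1, 2)))) ≈ -4.0254e+6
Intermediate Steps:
Function('R')(D) = Add(Rational(63, 2), Mul(-1, D)) (Function('R')(D) = Add(Rational(-3, 2), Add(33, Mul(-1, D))) = Add(Rational(63, 2), Mul(-1, D)))
Function('L')(C) = Mul(-110, Pow(C, Rational(3, 2))) (Function('L')(C) = Mul(Mul(-110, C), Pow(C, Rational(1, 2))) = Mul(-110, Pow(C, Rational(3, 2))))
Add(Function('L')(Add(1046, Function('R')(-25))), Function('v')(-539, 2195)) = Add(Mul(-110, Pow(Add(1046, Add(Rational(63, 2), Mul(-1, -25))), Rational(3, 2))), 1396) = Add(Mul(-110, Pow(Add(1046, Add(Rational(63, 2), 25)), Rational(3, 2))), 1396) = Add(Mul(-110, Pow(Add(1046, Rational(113, 2)), Rational(3, 2))), 1396) = Add(Mul(-110, Pow(Rational(2205, 2), Rational(3, 2))), 1396) = Add(Mul(-110, Mul(Rational(46305, 4), Pow(10, Rational(1, 2)))), 1396) = Add(Mul(Rational(-2546775, 2), Pow(10, Rational(1, 2))), 1396) = Add(1396, Mul(Rational(-2546775, 2), Pow(10, Rational(1, 2))))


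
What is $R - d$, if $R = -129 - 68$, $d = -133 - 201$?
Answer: $137$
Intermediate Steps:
$d = -334$ ($d = -133 - 201 = -334$)
$R = -197$ ($R = -129 - 68 = -197$)
$R - d = -197 - -334 = -197 + 334 = 137$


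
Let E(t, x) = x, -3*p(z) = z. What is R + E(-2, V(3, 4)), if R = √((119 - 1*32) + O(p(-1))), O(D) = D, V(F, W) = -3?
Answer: -3 + √786/3 ≈ 6.3452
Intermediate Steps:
p(z) = -z/3
R = √786/3 (R = √((119 - 1*32) - ⅓*(-1)) = √((119 - 32) + ⅓) = √(87 + ⅓) = √(262/3) = √786/3 ≈ 9.3452)
R + E(-2, V(3, 4)) = √786/3 - 3 = -3 + √786/3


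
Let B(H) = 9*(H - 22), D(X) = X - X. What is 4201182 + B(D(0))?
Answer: 4200984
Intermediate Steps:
D(X) = 0
B(H) = -198 + 9*H (B(H) = 9*(-22 + H) = -198 + 9*H)
4201182 + B(D(0)) = 4201182 + (-198 + 9*0) = 4201182 + (-198 + 0) = 4201182 - 198 = 4200984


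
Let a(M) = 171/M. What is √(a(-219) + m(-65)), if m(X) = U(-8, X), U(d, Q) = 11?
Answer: √54458/73 ≈ 3.1967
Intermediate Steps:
m(X) = 11
√(a(-219) + m(-65)) = √(171/(-219) + 11) = √(171*(-1/219) + 11) = √(-57/73 + 11) = √(746/73) = √54458/73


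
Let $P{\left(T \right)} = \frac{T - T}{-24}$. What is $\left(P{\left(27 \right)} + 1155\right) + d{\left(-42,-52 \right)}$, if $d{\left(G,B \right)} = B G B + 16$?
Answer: $-112397$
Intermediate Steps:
$d{\left(G,B \right)} = 16 + G B^{2}$ ($d{\left(G,B \right)} = G B^{2} + 16 = 16 + G B^{2}$)
$P{\left(T \right)} = 0$ ($P{\left(T \right)} = 0 \left(- \frac{1}{24}\right) = 0$)
$\left(P{\left(27 \right)} + 1155\right) + d{\left(-42,-52 \right)} = \left(0 + 1155\right) + \left(16 - 42 \left(-52\right)^{2}\right) = 1155 + \left(16 - 113568\right) = 1155 - 113552 = -112397$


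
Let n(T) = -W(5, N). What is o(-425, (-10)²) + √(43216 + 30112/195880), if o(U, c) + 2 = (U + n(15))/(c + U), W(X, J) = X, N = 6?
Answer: -44/65 + 2*√6477185531285/24485 ≈ 207.21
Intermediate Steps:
n(T) = -5 (n(T) = -1*5 = -5)
o(U, c) = -2 + (-5 + U)/(U + c) (o(U, c) = -2 + (U - 5)/(c + U) = -2 + (-5 + U)/(U + c))
o(-425, (-10)²) + √(43216 + 30112/195880) = (-5 - 1*(-425) - 2*(-10)²)/(-425 + (-10)²) + √(43216 + 30112/195880) = (-5 + 425 - 2*100)/(-425 + 100) + √(43216 + 30112*(1/195880)) = (-5 + 425 - 200)/(-325) + √(43216 + 3764/24485) = -1/325*220 + √(1058147524/24485) = -44/65 + 2*√6477185531285/24485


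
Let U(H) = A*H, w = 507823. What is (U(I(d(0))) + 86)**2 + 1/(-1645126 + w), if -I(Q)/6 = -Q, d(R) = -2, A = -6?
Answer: 28391632091/1137303 ≈ 24964.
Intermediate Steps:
I(Q) = 6*Q (I(Q) = -(-6)*Q = 6*Q)
U(H) = -6*H
(U(I(d(0))) + 86)**2 + 1/(-1645126 + w) = (-36*(-2) + 86)**2 + 1/(-1645126 + 507823) = (-6*(-12) + 86)**2 + 1/(-1137303) = (72 + 86)**2 - 1/1137303 = 158**2 - 1/1137303 = 24964 - 1/1137303 = 28391632091/1137303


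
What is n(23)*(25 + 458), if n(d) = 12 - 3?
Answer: 4347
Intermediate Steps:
n(d) = 9
n(23)*(25 + 458) = 9*(25 + 458) = 9*483 = 4347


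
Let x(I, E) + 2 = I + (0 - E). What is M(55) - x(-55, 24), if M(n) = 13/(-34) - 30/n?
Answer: 29947/374 ≈ 80.072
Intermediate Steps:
M(n) = -13/34 - 30/n (M(n) = 13*(-1/34) - 30/n = -13/34 - 30/n)
x(I, E) = -2 + I - E (x(I, E) = -2 + (I + (0 - E)) = -2 + (I - E) = -2 + I - E)
M(55) - x(-55, 24) = (-13/34 - 30/55) - (-2 - 55 - 1*24) = (-13/34 - 30*1/55) - (-2 - 55 - 24) = (-13/34 - 6/11) - 1*(-81) = -347/374 + 81 = 29947/374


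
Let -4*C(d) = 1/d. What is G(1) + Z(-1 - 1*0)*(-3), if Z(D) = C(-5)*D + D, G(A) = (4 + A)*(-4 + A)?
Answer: -237/20 ≈ -11.850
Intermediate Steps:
C(d) = -1/(4*d)
G(A) = (-4 + A)*(4 + A)
Z(D) = 21*D/20 (Z(D) = (-¼/(-5))*D + D = (-¼*(-⅕))*D + D = D/20 + D = 21*D/20)
G(1) + Z(-1 - 1*0)*(-3) = (-16 + 1²) + (21*(-1 - 1*0)/20)*(-3) = (-16 + 1) + (21*(-1 + 0)/20)*(-3) = -15 + ((21/20)*(-1))*(-3) = -15 - 21/20*(-3) = -15 + 63/20 = -237/20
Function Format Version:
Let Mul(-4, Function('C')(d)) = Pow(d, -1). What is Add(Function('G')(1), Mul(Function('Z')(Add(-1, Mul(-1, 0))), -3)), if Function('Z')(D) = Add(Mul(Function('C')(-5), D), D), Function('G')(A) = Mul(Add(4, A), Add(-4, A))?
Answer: Rational(-237, 20) ≈ -11.850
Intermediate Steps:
Function('C')(d) = Mul(Rational(-1, 4), Pow(d, -1))
Function('G')(A) = Mul(Add(-4, A), Add(4, A))
Function('Z')(D) = Mul(Rational(21, 20), D) (Function('Z')(D) = Add(Mul(Mul(Rational(-1, 4), Pow(-5, -1)), D), D) = Add(Mul(Mul(Rational(-1, 4), Rational(-1, 5)), D), D) = Add(Mul(Rational(1, 20), D), D) = Mul(Rational(21, 20), D))
Add(Function('G')(1), Mul(Function('Z')(Add(-1, Mul(-1, 0))), -3)) = Add(Add(-16, Pow(1, 2)), Mul(Mul(Rational(21, 20), Add(-1, Mul(-1, 0))), -3)) = Add(Add(-16, 1), Mul(Mul(Rational(21, 20), Add(-1, 0)), -3)) = Add(-15, Mul(Mul(Rational(21, 20), -1), -3)) = Add(-15, Mul(Rational(-21, 20), -3)) = Add(-15, Rational(63, 20)) = Rational(-237, 20)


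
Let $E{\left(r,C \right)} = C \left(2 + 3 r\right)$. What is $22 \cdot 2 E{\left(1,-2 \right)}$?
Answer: $-440$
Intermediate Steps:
$22 \cdot 2 E{\left(1,-2 \right)} = 22 \cdot 2 \left(- 2 \left(2 + 3 \cdot 1\right)\right) = 44 \left(- 2 \left(2 + 3\right)\right) = 44 \left(\left(-2\right) 5\right) = 44 \left(-10\right) = -440$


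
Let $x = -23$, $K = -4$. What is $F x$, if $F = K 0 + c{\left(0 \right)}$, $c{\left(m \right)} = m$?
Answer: $0$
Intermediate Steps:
$F = 0$ ($F = \left(-4\right) 0 + 0 = 0 + 0 = 0$)
$F x = 0 \left(-23\right) = 0$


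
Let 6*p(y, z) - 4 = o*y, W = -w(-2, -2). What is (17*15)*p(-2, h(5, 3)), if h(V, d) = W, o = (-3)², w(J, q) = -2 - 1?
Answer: -595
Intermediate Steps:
w(J, q) = -3
W = 3 (W = -1*(-3) = 3)
o = 9
h(V, d) = 3
p(y, z) = ⅔ + 3*y/2 (p(y, z) = ⅔ + (9*y)/6 = ⅔ + 3*y/2)
(17*15)*p(-2, h(5, 3)) = (17*15)*(⅔ + (3/2)*(-2)) = 255*(⅔ - 3) = 255*(-7/3) = -595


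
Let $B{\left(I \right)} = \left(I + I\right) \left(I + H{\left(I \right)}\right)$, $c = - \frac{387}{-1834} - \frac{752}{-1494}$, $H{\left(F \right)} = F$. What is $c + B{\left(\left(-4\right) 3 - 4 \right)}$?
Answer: $\frac{1403856625}{1369998} \approx 1024.7$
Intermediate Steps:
$c = \frac{978673}{1369998}$ ($c = \left(-387\right) \left(- \frac{1}{1834}\right) - - \frac{376}{747} = \frac{387}{1834} + \frac{376}{747} = \frac{978673}{1369998} \approx 0.71436$)
$B{\left(I \right)} = 4 I^{2}$ ($B{\left(I \right)} = \left(I + I\right) \left(I + I\right) = 2 I 2 I = 4 I^{2}$)
$c + B{\left(\left(-4\right) 3 - 4 \right)} = \frac{978673}{1369998} + 4 \left(\left(-4\right) 3 - 4\right)^{2} = \frac{978673}{1369998} + 4 \left(-12 - 4\right)^{2} = \frac{978673}{1369998} + 4 \left(-16\right)^{2} = \frac{978673}{1369998} + 4 \cdot 256 = \frac{978673}{1369998} + 1024 = \frac{1403856625}{1369998}$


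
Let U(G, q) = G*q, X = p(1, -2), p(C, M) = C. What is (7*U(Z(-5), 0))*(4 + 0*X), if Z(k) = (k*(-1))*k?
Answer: 0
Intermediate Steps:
Z(k) = -k**2 (Z(k) = (-k)*k = -k**2)
X = 1
(7*U(Z(-5), 0))*(4 + 0*X) = (7*(-1*(-5)**2*0))*(4 + 0*1) = (7*(-1*25*0))*(4 + 0) = (7*(-25*0))*4 = (7*0)*4 = 0*4 = 0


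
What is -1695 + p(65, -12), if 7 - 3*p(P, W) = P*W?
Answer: -4298/3 ≈ -1432.7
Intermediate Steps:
p(P, W) = 7/3 - P*W/3
-1695 + p(65, -12) = -1695 + (7/3 - ⅓*65*(-12)) = -1695 + (7/3 + 260) = -1695 + 787/3 = -4298/3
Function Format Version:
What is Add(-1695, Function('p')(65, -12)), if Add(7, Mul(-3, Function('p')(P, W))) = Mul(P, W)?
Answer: Rational(-4298, 3) ≈ -1432.7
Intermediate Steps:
Function('p')(P, W) = Add(Rational(7, 3), Mul(Rational(-1, 3), P, W)) (Function('p')(P, W) = Add(Rational(7, 3), Mul(Rational(-1, 3), Mul(P, W))) = Add(Rational(7, 3), Mul(Rational(-1, 3), P, W)))
Add(-1695, Function('p')(65, -12)) = Add(-1695, Add(Rational(7, 3), Mul(Rational(-1, 3), 65, -12))) = Add(-1695, Add(Rational(7, 3), 260)) = Add(-1695, Rational(787, 3)) = Rational(-4298, 3)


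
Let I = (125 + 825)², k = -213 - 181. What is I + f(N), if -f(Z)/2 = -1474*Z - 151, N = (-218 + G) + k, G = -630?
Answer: -2758614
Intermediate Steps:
k = -394
I = 902500 (I = 950² = 902500)
N = -1242 (N = (-218 - 630) - 394 = -848 - 394 = -1242)
f(Z) = 302 + 2948*Z (f(Z) = -2*(-1474*Z - 151) = -2*(-151 - 1474*Z) = 302 + 2948*Z)
I + f(N) = 902500 + (302 + 2948*(-1242)) = 902500 + (302 - 3661416) = 902500 - 3661114 = -2758614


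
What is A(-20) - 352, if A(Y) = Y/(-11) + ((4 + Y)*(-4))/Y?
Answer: -19436/55 ≈ -353.38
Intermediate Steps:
A(Y) = -Y/11 + (-16 - 4*Y)/Y (A(Y) = Y*(-1/11) + (-16 - 4*Y)/Y = -Y/11 + (-16 - 4*Y)/Y)
A(-20) - 352 = (-4 - 16/(-20) - 1/11*(-20)) - 352 = (-4 - 16*(-1/20) + 20/11) - 352 = (-4 + 4/5 + 20/11) - 352 = -76/55 - 352 = -19436/55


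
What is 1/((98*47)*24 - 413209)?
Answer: -1/302665 ≈ -3.3040e-6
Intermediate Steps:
1/((98*47)*24 - 413209) = 1/(4606*24 - 413209) = 1/(110544 - 413209) = 1/(-302665) = -1/302665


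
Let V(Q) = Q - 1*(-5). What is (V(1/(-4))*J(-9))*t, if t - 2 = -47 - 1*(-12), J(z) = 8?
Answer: -1254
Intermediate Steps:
t = -33 (t = 2 + (-47 - 1*(-12)) = 2 + (-47 + 12) = 2 - 35 = -33)
V(Q) = 5 + Q (V(Q) = Q + 5 = 5 + Q)
(V(1/(-4))*J(-9))*t = ((5 + 1/(-4))*8)*(-33) = ((5 - 1/4)*8)*(-33) = ((19/4)*8)*(-33) = 38*(-33) = -1254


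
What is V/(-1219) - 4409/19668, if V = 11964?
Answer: -240682523/23975292 ≈ -10.039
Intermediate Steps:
V/(-1219) - 4409/19668 = 11964/(-1219) - 4409/19668 = 11964*(-1/1219) - 4409*1/19668 = -11964/1219 - 4409/19668 = -240682523/23975292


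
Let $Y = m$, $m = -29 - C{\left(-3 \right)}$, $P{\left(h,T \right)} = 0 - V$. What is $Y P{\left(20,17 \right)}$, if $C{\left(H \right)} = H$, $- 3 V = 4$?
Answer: $- \frac{104}{3} \approx -34.667$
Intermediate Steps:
$V = - \frac{4}{3}$ ($V = \left(- \frac{1}{3}\right) 4 = - \frac{4}{3} \approx -1.3333$)
$P{\left(h,T \right)} = \frac{4}{3}$ ($P{\left(h,T \right)} = 0 - - \frac{4}{3} = 0 + \frac{4}{3} = \frac{4}{3}$)
$m = -26$ ($m = -29 - -3 = -29 + 3 = -26$)
$Y = -26$
$Y P{\left(20,17 \right)} = \left(-26\right) \frac{4}{3} = - \frac{104}{3}$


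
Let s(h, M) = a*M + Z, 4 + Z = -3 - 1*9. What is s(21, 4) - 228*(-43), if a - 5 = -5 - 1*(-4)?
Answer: 9804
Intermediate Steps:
a = 4 (a = 5 + (-5 - 1*(-4)) = 5 + (-5 + 4) = 5 - 1 = 4)
Z = -16 (Z = -4 + (-3 - 1*9) = -4 + (-3 - 9) = -4 - 12 = -16)
s(h, M) = -16 + 4*M (s(h, M) = 4*M - 16 = -16 + 4*M)
s(21, 4) - 228*(-43) = (-16 + 4*4) - 228*(-43) = (-16 + 16) + 9804 = 0 + 9804 = 9804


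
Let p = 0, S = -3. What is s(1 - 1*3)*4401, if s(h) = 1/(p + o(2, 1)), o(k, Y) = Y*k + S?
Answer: -4401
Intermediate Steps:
o(k, Y) = -3 + Y*k (o(k, Y) = Y*k - 3 = -3 + Y*k)
s(h) = -1 (s(h) = 1/(0 + (-3 + 1*2)) = 1/(0 + (-3 + 2)) = 1/(0 - 1) = 1/(-1) = -1)
s(1 - 1*3)*4401 = -1*4401 = -4401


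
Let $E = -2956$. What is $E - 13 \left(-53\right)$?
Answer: $-2267$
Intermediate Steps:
$E - 13 \left(-53\right) = -2956 - 13 \left(-53\right) = -2956 - -689 = -2956 + 689 = -2267$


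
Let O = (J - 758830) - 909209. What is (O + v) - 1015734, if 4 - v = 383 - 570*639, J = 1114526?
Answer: -1205396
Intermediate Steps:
v = 363851 (v = 4 - (383 - 570*639) = 4 - (383 - 364230) = 4 - 1*(-363847) = 4 + 363847 = 363851)
O = -553513 (O = (1114526 - 758830) - 909209 = 355696 - 909209 = -553513)
(O + v) - 1015734 = (-553513 + 363851) - 1015734 = -189662 - 1015734 = -1205396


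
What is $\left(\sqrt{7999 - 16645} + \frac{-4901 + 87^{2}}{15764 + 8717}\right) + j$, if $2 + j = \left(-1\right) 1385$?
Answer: $- \frac{33952479}{24481} + i \sqrt{8646} \approx -1386.9 + 92.984 i$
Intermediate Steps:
$j = -1387$ ($j = -2 - 1385 = -1387$)
$\left(\sqrt{7999 - 16645} + \frac{-4901 + 87^{2}}{15764 + 8717}\right) + j = \left(\sqrt{7999 - 16645} + \frac{-4901 + 87^{2}}{15764 + 8717}\right) - 1387 = \left(\sqrt{-8646} + \frac{-4901 + 7569}{24481}\right) - 1387 = \left(i \sqrt{8646} + 2668 \cdot \frac{1}{24481}\right) - 1387 = \left(i \sqrt{8646} + \frac{2668}{24481}\right) - 1387 = \left(\frac{2668}{24481} + i \sqrt{8646}\right) - 1387 = - \frac{33952479}{24481} + i \sqrt{8646}$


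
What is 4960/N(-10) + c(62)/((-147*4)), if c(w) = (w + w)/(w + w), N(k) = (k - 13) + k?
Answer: -324057/2156 ≈ -150.30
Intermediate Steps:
N(k) = -13 + 2*k (N(k) = (-13 + k) + k = -13 + 2*k)
c(w) = 1 (c(w) = (2*w)/((2*w)) = (2*w)*(1/(2*w)) = 1)
4960/N(-10) + c(62)/((-147*4)) = 4960/(-13 + 2*(-10)) + 1/(-147*4) = 4960/(-13 - 20) + 1/(-588) = 4960/(-33) + 1*(-1/588) = 4960*(-1/33) - 1/588 = -4960/33 - 1/588 = -324057/2156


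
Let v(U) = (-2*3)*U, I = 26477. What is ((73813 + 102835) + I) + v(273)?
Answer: 201487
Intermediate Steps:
v(U) = -6*U
((73813 + 102835) + I) + v(273) = ((73813 + 102835) + 26477) - 6*273 = (176648 + 26477) - 1638 = 203125 - 1638 = 201487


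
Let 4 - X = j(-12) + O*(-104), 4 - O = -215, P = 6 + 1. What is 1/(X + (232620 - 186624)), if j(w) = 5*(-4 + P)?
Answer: 1/68761 ≈ 1.4543e-5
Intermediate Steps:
P = 7
j(w) = 15 (j(w) = 5*(-4 + 7) = 5*3 = 15)
O = 219 (O = 4 - 1*(-215) = 4 + 215 = 219)
X = 22765 (X = 4 - (15 + 219*(-104)) = 4 - (15 - 22776) = 4 - 1*(-22761) = 4 + 22761 = 22765)
1/(X + (232620 - 186624)) = 1/(22765 + (232620 - 186624)) = 1/(22765 + 45996) = 1/68761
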